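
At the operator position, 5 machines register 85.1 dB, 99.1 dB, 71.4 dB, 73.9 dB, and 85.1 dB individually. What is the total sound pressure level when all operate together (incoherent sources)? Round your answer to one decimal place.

Incoherent sources combine by intensity addition: L_total = 10·log₁₀(Σ 10^(L_i/10)).
Σ 10^(L/10) = 10^(85.1/10) + 10^(99.1/10) + 10^(71.4/10) + 10^(73.9/10) + 10^(85.1/10) = 8.814e+09.
L_total = 10·log₁₀(8.814e+09) = 99.45 dB.

99.5 dB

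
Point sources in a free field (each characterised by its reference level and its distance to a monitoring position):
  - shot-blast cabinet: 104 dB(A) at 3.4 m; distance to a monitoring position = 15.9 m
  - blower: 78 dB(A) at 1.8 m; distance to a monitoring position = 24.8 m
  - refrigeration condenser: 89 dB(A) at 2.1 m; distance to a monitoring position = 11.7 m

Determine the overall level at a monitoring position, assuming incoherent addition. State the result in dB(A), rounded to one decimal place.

90.7 dB(A)

First find each source's level at the receiver (point-source: −20·log₁₀(r/r_ref)), then combine on an intensity basis.
shot-blast cabinet: 104 − 20·log₁₀(15.9/3.4) = 104 − 13.40 = 90.60 dB(A).
blower: 78 − 20·log₁₀(24.8/1.8) = 78 − 22.78 = 55.22 dB(A).
refrigeration condenser: 89 − 20·log₁₀(11.7/2.1) = 89 − 14.92 = 74.08 dB(A).
Σ 10^(L/10) = 1.175e+09 → L_total = 10·log₁₀(1.175e+09) = 90.70 dB(A).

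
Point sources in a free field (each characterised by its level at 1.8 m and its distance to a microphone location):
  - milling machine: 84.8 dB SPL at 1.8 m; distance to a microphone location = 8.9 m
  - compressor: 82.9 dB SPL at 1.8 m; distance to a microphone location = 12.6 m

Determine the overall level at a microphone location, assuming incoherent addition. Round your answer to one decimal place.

72.1 dB SPL

First find each source's level at the receiver (point-source: −20·log₁₀(r/r_ref)), then combine on an intensity basis.
milling machine: 84.8 − 20·log₁₀(8.9/1.8) = 84.8 − 13.88 = 70.92 dB SPL.
compressor: 82.9 − 20·log₁₀(12.6/1.8) = 82.9 − 16.90 = 66.00 dB SPL.
Σ 10^(L/10) = 1.633e+07 → L_total = 10·log₁₀(1.633e+07) = 72.13 dB SPL.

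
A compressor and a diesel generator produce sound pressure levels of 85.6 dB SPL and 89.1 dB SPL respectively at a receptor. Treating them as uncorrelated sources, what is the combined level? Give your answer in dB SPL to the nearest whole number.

91 dB SPL

For uncorrelated sources the intensities add, so convert each level to linear form, sum, and take 10·log₁₀ of the total.
Σ 10^(L/10) = 10^(85.6/10) + 10^(89.1/10) = 1.176e+09.
L_total = 10·log₁₀(1.176e+09) = 90.70 dB SPL.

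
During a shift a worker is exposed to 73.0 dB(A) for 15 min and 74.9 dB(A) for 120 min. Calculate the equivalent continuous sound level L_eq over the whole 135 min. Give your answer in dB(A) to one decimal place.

74.7 dB(A)

The energy average is taken in the linear domain: L_eq = 10·log₁₀[(Σ tᵢ·10^(Lᵢ/10))/T], T = 135 min.
Σ tᵢ·10^(Lᵢ/10) = 15·10^(73.0/10) + 120·10^(74.9/10) = 4.008e+09.
L_eq = 10·log₁₀(4.008e+09/135) = 74.73 dB(A).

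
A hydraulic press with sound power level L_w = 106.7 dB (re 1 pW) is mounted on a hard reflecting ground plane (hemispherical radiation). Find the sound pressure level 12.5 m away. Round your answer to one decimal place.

76.8 dB

Free-field hemispherical radiation: L_p = L_w − 10·log₁₀(2π·r²), r = 12.5 m.
2π·r² = 981.7 m², 10·log₁₀ of that is 29.920 dB.
L_p = 106.7 − 29.920 = 76.78 dB.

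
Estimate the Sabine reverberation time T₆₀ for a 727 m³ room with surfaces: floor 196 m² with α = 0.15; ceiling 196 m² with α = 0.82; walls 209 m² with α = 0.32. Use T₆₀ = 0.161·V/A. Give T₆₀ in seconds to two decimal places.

Total absorption A = 196·0.15 + 196·0.82 + 209·0.32 = 257.00 m² sabins.
T₆₀ = 0.161 × 727 / 257.00 = 0.455 s.

0.46 s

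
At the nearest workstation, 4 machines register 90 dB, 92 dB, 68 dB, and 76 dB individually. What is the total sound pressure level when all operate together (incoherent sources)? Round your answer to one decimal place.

94.2 dB

For uncorrelated sources the intensities add, so convert each level to linear form, sum, and take 10·log₁₀ of the total.
Σ 10^(L/10) = 10^(90/10) + 10^(92/10) + 10^(68/10) + 10^(76/10) = 2.631e+09.
L_total = 10·log₁₀(2.631e+09) = 94.20 dB.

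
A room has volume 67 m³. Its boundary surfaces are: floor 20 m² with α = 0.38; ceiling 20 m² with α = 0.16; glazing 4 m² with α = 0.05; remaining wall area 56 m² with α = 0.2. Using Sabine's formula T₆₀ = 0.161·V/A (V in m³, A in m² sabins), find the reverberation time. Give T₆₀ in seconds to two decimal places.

Total absorption A = 20·0.38 + 20·0.16 + 4·0.05 + 56·0.2 = 22.20 m² sabins.
T₆₀ = 0.161·V/A = 0.161·67/22.20 = 0.486 s.

0.49 s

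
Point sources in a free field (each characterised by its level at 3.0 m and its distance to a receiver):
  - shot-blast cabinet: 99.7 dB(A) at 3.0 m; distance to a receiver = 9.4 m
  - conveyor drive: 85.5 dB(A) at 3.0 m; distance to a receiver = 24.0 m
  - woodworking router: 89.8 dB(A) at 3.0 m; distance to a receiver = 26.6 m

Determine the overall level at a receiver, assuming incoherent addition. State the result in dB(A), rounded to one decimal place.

Apply inverse-square spreading to bring every level to the receiver, then sum 10^(L/10).
shot-blast cabinet: 99.7 − 20·log₁₀(9.4/3.0) = 99.7 − 9.92 = 89.78 dB(A).
conveyor drive: 85.5 − 20·log₁₀(24.0/3.0) = 85.5 − 18.06 = 67.44 dB(A).
woodworking router: 89.8 − 20·log₁₀(26.6/3.0) = 89.8 − 18.96 = 70.84 dB(A).
Σ 10^(L/10) = 9.683e+08 → L_total = 10·log₁₀(9.683e+08) = 89.86 dB(A).

89.9 dB(A)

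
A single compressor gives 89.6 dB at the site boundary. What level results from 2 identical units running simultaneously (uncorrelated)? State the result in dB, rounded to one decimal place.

92.6 dB

N identical incoherent sources raise the level by 10·log₁₀ N.
L_total = 89.6 + 10·log₁₀(2) = 89.6 + 3.010 = 92.61 dB.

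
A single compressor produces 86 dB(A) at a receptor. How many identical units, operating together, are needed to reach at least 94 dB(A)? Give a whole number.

N identical sources give L₁ + 10·log₁₀ N, so require 10·log₁₀ N ≥ 94 − 86 = 8.0 dB.
N ≥ 10^(8.0/10) = 6.310, so N = 7.

7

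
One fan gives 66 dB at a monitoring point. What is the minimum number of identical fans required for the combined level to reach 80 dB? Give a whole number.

26

The shortfall is 80 − 66 = 14.0 dB, and N units add 10·log₁₀ N, so need 10·log₁₀ N ≥ 14.0.
N ≥ 10^(14.0/10) = 25.119, so N = 26.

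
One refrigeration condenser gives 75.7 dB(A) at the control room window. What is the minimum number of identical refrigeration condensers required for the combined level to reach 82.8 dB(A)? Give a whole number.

The shortfall is 82.8 − 75.7 = 7.1 dB, and N units add 10·log₁₀ N, so need 10·log₁₀ N ≥ 7.1.
N ≥ 10^(7.1/10) = 5.129, so N = 6.

6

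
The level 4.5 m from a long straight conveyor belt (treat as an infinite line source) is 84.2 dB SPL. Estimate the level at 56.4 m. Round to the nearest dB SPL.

For a line source, L₂ = L₁ − 10·log₁₀(r₂/r₁).
L₂ = 84.2 − 10·log₁₀(56.4/4.5) = 84.2 − 10.981 = 73.22 dB SPL.

73 dB SPL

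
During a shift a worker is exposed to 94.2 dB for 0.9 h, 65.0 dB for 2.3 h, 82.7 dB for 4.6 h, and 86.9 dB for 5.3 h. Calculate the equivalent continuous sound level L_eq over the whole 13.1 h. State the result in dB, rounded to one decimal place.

86.5 dB

L_eq = 10·log₁₀[(1/T)·Σ tᵢ·10^(Lᵢ/10)] with T = 13.1 h.
Σ tᵢ·10^(Lᵢ/10) = 0.9·10^(94.2/10) + 2.3·10^(65.0/10) + 4.6·10^(82.7/10) + 5.3·10^(86.9/10) = 5.827e+09.
L_eq = 10·log₁₀(5.827e+09/13.1) = 86.48 dB.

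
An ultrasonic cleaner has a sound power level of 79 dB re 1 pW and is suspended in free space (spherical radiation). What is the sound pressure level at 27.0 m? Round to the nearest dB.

L_p = L_w − 10·log₁₀(4π·r²) with r = 27.0 m.
4π·r² = 9161 m², 10·log₁₀ of that is 39.619 dB.
L_p = 79 − 39.619 = 39.38 dB.

39 dB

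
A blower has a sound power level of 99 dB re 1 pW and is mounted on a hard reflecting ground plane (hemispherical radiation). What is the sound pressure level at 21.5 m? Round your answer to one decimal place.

L_p = L_w − 10·log₁₀(2π·r²) with r = 21.5 m.
2π·r² = 2904 m², 10·log₁₀ of that is 34.631 dB.
L_p = 99 − 34.631 = 64.37 dB.

64.4 dB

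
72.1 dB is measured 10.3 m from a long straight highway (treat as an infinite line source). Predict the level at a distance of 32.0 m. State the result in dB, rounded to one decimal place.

For a line source, L₂ = L₁ − 10·log₁₀(r₂/r₁).
L₂ = 72.1 − 10·log₁₀(32.0/10.3) = 72.1 − 4.923 = 67.18 dB.

67.2 dB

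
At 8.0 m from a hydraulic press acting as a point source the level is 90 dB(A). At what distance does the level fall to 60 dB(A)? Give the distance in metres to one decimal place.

253.0 m

Point-source spreading drops the level by 20·log₁₀(r₂/r₁); inverting, r₂/r₁ = 10^(ΔL/20).
r₂ = 8.0·10^((90−60)/20) = 8.0·10^(30.0/20) = 252.98 m.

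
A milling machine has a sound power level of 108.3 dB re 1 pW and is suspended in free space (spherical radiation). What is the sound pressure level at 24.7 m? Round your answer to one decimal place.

The power spreads over a sphere of area 4π·r², so L_p = L_w − 10·log₁₀(4π·r²).
4π·r² = 7667 m², 10·log₁₀ of that is 38.846 dB.
L_p = 108.3 − 38.846 = 69.45 dB.

69.5 dB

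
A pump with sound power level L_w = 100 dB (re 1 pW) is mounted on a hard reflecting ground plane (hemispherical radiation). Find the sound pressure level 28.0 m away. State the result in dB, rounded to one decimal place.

Free-field hemispherical radiation: L_p = L_w − 10·log₁₀(2π·r²), r = 28.0 m.
2π·r² = 4926 m², 10·log₁₀ of that is 36.925 dB.
L_p = 100 − 36.925 = 63.08 dB.

63.1 dB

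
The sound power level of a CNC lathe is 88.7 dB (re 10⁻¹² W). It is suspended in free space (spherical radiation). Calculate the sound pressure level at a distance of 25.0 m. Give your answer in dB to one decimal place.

49.7 dB

Free-field spherical radiation: L_p = L_w − 10·log₁₀(4π·r²), r = 25.0 m.
4π·r² = 7854 m², 10·log₁₀ of that is 38.951 dB.
L_p = 88.7 − 38.951 = 49.75 dB.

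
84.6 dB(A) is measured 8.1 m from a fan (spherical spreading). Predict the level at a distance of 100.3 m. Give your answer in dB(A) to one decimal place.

62.7 dB(A)

For a point source, L₂ = L₁ − 20·log₁₀(r₂/r₁).
L₂ = 84.6 − 20·log₁₀(100.3/8.1) = 84.6 − 21.856 = 62.74 dB(A).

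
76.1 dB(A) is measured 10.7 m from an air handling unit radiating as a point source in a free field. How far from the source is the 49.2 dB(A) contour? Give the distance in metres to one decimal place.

236.8 m

For a point source L₁ − L₂ = 20·log₁₀(r₂/r₁), so r₂ = r₁·10^((L₁−L₂)/20).
r₂ = 10.7·10^((76.1−49.2)/20) = 10.7·10^(26.9/20) = 236.80 m.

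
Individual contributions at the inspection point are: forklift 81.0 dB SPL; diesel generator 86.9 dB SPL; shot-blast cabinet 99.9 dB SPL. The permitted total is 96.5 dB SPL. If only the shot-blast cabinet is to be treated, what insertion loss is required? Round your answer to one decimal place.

4.0 dB

Fixed contribution from the other sources: Σ 10^(L/10) = 10^(81.0/10) + 10^(86.9/10) = 6.157e+08 (87.89 dB SPL).
To meet 96.5 dB SPL overall, the treated shot-blast cabinet may contribute at most 10^(96.5/10) − 6.157e+08 = 3.851e+09, i.e. 95.86 dB SPL.
So the shot-blast cabinet must be reduced from 99.9 to 95.86 dB SPL: IL = 4.04 dB.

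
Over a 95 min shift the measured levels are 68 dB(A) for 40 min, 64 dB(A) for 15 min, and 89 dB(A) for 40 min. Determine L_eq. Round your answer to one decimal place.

L_eq = 10·log₁₀[(1/T)·Σ tᵢ·10^(Lᵢ/10)] with T = 95 min.
Σ tᵢ·10^(Lᵢ/10) = 40·10^(68/10) + 15·10^(64/10) + 40·10^(89/10) = 3.206e+10.
L_eq = 10·log₁₀(3.206e+10/95) = 85.28 dB(A).

85.3 dB(A)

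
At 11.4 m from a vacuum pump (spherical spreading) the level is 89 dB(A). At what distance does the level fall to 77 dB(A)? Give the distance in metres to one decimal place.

The 12.0 dB drop corresponds to a distance ratio of 10^(12.0/20) for a point source.
r₂ = 11.4·10^((89−77)/20) = 11.4·10^(12.0/20) = 45.38 m.

45.4 m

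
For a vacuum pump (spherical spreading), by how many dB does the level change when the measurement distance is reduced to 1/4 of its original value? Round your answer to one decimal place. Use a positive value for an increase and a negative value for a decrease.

+12.0 dB

A point source loses 6 dB per doubling of distance; generally ΔL = −20·log₁₀(r₂/r₁).
ΔL = −20·log₁₀(0.25) = +12.04 dB.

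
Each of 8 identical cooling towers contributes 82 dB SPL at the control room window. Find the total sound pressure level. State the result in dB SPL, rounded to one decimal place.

N identical incoherent sources raise the level by 10·log₁₀ N.
L_total = 82 + 10·log₁₀(8) = 82 + 9.031 = 91.03 dB SPL.

91.0 dB SPL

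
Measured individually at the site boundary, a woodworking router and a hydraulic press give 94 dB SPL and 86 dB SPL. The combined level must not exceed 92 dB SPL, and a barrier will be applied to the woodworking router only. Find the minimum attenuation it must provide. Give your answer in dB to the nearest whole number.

3 dB

Everything except the woodworking router sums to 10^(86/10) = 3.981e+08 in linear terms, 86.00 dB SPL.
To meet 92 dB SPL overall, the treated woodworking router may contribute at most 10^(92/10) − 3.981e+08 = 1.187e+09, i.e. 90.74 dB SPL.
So the woodworking router must be reduced from 94 to 90.74 dB SPL: IL = 3.26 dB.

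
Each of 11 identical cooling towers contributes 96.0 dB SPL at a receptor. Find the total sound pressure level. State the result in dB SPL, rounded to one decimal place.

106.4 dB SPL

L_total = L₁ + 10·log₁₀ N for N identical incoherent sources.
L_total = 96.0 + 10·log₁₀(11) = 96.0 + 10.414 = 106.41 dB SPL.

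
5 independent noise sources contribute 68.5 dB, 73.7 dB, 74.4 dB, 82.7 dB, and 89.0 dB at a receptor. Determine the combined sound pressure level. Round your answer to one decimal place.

Incoherent sources combine by intensity addition: L_total = 10·log₁₀(Σ 10^(L_i/10)).
Σ 10^(L/10) = 10^(68.5/10) + 10^(73.7/10) + 10^(74.4/10) + 10^(82.7/10) + 10^(89.0/10) = 1.039e+09.
L_total = 10·log₁₀(1.039e+09) = 90.16 dB.

90.2 dB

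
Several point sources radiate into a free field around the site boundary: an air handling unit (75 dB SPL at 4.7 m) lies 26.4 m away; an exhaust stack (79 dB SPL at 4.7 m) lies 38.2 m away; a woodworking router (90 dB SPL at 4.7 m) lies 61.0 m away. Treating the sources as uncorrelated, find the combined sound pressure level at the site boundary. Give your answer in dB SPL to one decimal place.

Propagate each source to the receiver with L = L_ref − 20·log₁₀(r/r_ref), then add intensities.
air handling unit: 75 − 20·log₁₀(26.4/4.7) = 75 − 14.99 = 60.01 dB SPL.
exhaust stack: 79 − 20·log₁₀(38.2/4.7) = 79 − 18.20 = 60.80 dB SPL.
woodworking router: 90 − 20·log₁₀(61.0/4.7) = 90 − 22.26 = 67.74 dB SPL.
Σ 10^(L/10) = 8.141e+06 → L_total = 10·log₁₀(8.141e+06) = 69.11 dB SPL.

69.1 dB SPL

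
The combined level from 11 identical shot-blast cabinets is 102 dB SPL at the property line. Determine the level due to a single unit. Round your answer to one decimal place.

11 equal contributions raise the level by 10·log₁₀ 11 = 10.414 dB, so each unit alone gives 102 − 10.414.

91.6 dB SPL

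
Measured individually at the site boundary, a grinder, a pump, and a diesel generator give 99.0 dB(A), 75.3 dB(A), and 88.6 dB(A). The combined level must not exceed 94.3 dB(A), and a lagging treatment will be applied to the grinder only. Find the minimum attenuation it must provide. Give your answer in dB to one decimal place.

6.1 dB

Everything except the grinder sums to 10^(75.3/10) + 10^(88.6/10) = 7.583e+08 in linear terms, 88.80 dB(A).
The limit corresponds to 10^(94.3/10) = 2.692e+09; subtracting the fixed part leaves 1.933e+09 for the grinder, i.e. 92.86 dB(A).
So the grinder must be reduced from 99.0 to 92.86 dB(A): IL = 6.14 dB.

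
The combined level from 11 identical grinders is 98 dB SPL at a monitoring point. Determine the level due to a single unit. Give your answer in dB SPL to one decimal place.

Dividing the total intensity by 11 lowers the level by 10·log₁₀ 11 = 10.414 dB: L₁ = 98 − 10.414.

87.6 dB SPL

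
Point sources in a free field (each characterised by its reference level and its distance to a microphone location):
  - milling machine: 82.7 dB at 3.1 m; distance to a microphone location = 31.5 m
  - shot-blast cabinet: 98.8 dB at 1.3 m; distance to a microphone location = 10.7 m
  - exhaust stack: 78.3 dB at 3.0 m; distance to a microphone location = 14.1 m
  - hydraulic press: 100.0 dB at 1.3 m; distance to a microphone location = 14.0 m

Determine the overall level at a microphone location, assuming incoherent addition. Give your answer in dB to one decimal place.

83.1 dB

First find each source's level at the receiver (point-source: −20·log₁₀(r/r_ref)), then combine on an intensity basis.
milling machine: 82.7 − 20·log₁₀(31.5/3.1) = 82.7 − 20.14 = 62.56 dB.
shot-blast cabinet: 98.8 − 20·log₁₀(10.7/1.3) = 98.8 − 18.31 = 80.49 dB.
exhaust stack: 78.3 − 20·log₁₀(14.1/3.0) = 78.3 − 13.44 = 64.86 dB.
hydraulic press: 100.0 − 20·log₁₀(14.0/1.3) = 100.0 − 20.64 = 79.36 dB.
Σ 10^(L/10) = 2.031e+08 → L_total = 10·log₁₀(2.031e+08) = 83.08 dB.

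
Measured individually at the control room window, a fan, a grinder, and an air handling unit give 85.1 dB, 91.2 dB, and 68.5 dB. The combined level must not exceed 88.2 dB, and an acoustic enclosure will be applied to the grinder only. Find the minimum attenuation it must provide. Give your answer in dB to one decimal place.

6.0 dB

Fixed contribution from the other sources: Σ 10^(L/10) = 10^(85.1/10) + 10^(68.5/10) = 3.307e+08 (85.19 dB).
The limit corresponds to 10^(88.2/10) = 6.607e+08; subtracting the fixed part leaves 3.300e+08 for the grinder, i.e. 85.19 dB.
Required insertion loss = 91.2 − 85.19 = 6.01 dB.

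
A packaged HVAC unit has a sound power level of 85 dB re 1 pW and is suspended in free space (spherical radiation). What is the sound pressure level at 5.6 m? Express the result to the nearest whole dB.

Free-field spherical radiation: L_p = L_w − 10·log₁₀(4π·r²), r = 5.6 m.
4π·r² = 394.1 m², 10·log₁₀ of that is 25.956 dB.
L_p = 85 − 25.956 = 59.04 dB.

59 dB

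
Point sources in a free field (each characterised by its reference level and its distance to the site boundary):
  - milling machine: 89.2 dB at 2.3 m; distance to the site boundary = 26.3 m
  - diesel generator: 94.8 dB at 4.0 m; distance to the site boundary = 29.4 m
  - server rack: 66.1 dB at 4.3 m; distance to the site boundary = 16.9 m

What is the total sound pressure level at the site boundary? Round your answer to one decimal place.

78.0 dB

Apply inverse-square spreading to bring every level to the receiver, then sum 10^(L/10).
milling machine: 89.2 − 20·log₁₀(26.3/2.3) = 89.2 − 21.16 = 68.04 dB.
diesel generator: 94.8 − 20·log₁₀(29.4/4.0) = 94.8 − 17.33 = 77.47 dB.
server rack: 66.1 − 20·log₁₀(16.9/4.3) = 66.1 − 11.89 = 54.21 dB.
Σ 10^(L/10) = 6.253e+07 → L_total = 10·log₁₀(6.253e+07) = 77.96 dB.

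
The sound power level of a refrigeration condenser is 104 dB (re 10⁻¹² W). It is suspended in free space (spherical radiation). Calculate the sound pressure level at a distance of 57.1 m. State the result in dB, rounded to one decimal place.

57.9 dB

The power spreads over a sphere of area 4π·r², so L_p = L_w − 10·log₁₀(4π·r²).
4π·r² = 4.097e+04 m², 10·log₁₀ of that is 46.125 dB.
L_p = 104 − 46.125 = 57.88 dB.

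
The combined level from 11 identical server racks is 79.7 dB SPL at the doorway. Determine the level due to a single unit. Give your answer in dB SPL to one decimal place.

For N identical incoherent sources L_total = L₁ + 10·log₁₀ N, so L₁ = 79.7 − 10·log₁₀(11) = 79.7 − 10.414.

69.3 dB SPL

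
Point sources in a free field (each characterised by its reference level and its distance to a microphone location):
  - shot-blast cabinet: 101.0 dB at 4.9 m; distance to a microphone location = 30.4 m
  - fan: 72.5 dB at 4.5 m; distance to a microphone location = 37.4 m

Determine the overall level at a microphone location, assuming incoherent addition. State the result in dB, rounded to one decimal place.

First find each source's level at the receiver (point-source: −20·log₁₀(r/r_ref)), then combine on an intensity basis.
shot-blast cabinet: 101.0 − 20·log₁₀(30.4/4.9) = 101.0 − 15.85 = 85.15 dB.
fan: 72.5 − 20·log₁₀(37.4/4.5) = 72.5 − 18.39 = 54.11 dB.
Σ 10^(L/10) = 3.273e+08 → L_total = 10·log₁₀(3.273e+08) = 85.15 dB.

85.1 dB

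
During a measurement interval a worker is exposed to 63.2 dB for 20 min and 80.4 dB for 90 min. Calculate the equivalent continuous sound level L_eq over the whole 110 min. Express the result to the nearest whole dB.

L_eq = 10·log₁₀[(1/T)·Σ tᵢ·10^(Lᵢ/10)] with T = 110 min.
Σ tᵢ·10^(Lᵢ/10) = 20·10^(63.2/10) + 90·10^(80.4/10) = 9.910e+09.
L_eq = 10·log₁₀(9.910e+09/110) = 79.55 dB.

80 dB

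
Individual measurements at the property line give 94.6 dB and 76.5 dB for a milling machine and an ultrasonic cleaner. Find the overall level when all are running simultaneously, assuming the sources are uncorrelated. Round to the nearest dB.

95 dB

Incoherent sources combine by intensity addition: L_total = 10·log₁₀(Σ 10^(L_i/10)).
Σ 10^(L/10) = 10^(94.6/10) + 10^(76.5/10) = 2.929e+09.
L_total = 10·log₁₀(2.929e+09) = 94.67 dB.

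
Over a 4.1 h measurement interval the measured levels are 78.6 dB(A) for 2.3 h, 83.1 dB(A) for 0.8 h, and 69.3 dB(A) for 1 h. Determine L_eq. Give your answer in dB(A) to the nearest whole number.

79 dB(A)

The energy average is taken in the linear domain: L_eq = 10·log₁₀[(Σ tᵢ·10^(Lᵢ/10))/T], T = 4.1 h.
Σ tᵢ·10^(Lᵢ/10) = 2.3·10^(78.6/10) + 0.8·10^(83.1/10) + 1·10^(69.3/10) = 3.385e+08.
L_eq = 10·log₁₀(3.385e+08/4.1) = 79.17 dB(A).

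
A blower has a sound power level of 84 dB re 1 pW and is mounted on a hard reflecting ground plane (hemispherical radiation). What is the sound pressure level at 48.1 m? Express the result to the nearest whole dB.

The power spreads over a hemisphere of area 2π·r², so L_p = L_w − 10·log₁₀(2π·r²).
2π·r² = 1.454e+04 m², 10·log₁₀ of that is 41.625 dB.
L_p = 84 − 41.625 = 42.38 dB.

42 dB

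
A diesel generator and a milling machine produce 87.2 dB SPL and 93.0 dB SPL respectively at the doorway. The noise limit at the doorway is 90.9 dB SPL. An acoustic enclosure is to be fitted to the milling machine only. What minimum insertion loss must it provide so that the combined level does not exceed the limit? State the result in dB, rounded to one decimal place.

The untreated sources together contribute 10^(87.2/10) = 5.248e+08, i.e. 87.20 dB SPL.
The limit corresponds to 10^(90.9/10) = 1.230e+09; subtracting the fixed part leaves 7.055e+08 for the milling machine, i.e. 88.48 dB SPL.
Required insertion loss = 93.0 − 88.48 = 4.52 dB.

4.5 dB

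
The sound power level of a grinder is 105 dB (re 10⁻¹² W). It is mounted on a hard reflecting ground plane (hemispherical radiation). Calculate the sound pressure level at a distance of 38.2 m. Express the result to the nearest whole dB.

65 dB

Free-field hemispherical radiation: L_p = L_w − 10·log₁₀(2π·r²), r = 38.2 m.
2π·r² = 9169 m², 10·log₁₀ of that is 39.623 dB.
L_p = 105 − 39.623 = 65.38 dB.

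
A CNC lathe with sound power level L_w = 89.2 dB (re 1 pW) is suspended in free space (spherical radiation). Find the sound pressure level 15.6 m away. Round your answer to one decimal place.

Free-field spherical radiation: L_p = L_w − 10·log₁₀(4π·r²), r = 15.6 m.
4π·r² = 3058 m², 10·log₁₀ of that is 34.855 dB.
L_p = 89.2 − 34.855 = 54.35 dB.

54.3 dB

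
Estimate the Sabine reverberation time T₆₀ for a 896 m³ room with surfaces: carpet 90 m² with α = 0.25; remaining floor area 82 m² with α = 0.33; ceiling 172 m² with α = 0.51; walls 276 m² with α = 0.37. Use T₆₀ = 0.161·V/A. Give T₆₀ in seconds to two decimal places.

A = Σ Sᵢαᵢ = 90·0.25 + 82·0.33 + 172·0.51 + 276·0.37 = 239.40 m².
T₆₀ = 0.161 × 896 / 239.40 = 0.603 s.

0.60 s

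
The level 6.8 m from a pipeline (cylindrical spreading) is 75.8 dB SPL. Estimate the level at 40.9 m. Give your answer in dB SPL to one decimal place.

Line-source attenuation: ΔL = 10·log₁₀(r₂/r₁) = 10·log₁₀(40.9/6.8) = 7.792 dB.
L₂ = 75.8 − 10·log₁₀(40.9/6.8) = 75.8 − 7.792 = 68.01 dB SPL.

68.0 dB SPL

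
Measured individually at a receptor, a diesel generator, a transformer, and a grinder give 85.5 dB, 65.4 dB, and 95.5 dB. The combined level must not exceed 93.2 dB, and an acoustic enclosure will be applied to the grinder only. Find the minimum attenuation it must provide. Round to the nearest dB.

3 dB

Everything except the grinder sums to 10^(85.5/10) + 10^(65.4/10) = 3.583e+08 in linear terms, 85.54 dB.
To meet 93.2 dB overall, the treated grinder may contribute at most 10^(93.2/10) − 3.583e+08 = 1.731e+09, i.e. 92.38 dB.
Required insertion loss = 95.5 − 92.38 = 3.12 dB.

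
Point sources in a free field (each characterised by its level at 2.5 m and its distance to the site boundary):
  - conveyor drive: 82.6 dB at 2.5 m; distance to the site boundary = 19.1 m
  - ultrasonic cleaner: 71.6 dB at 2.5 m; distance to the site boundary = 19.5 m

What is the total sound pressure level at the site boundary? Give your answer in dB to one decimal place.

First find each source's level at the receiver (point-source: −20·log₁₀(r/r_ref)), then combine on an intensity basis.
conveyor drive: 82.6 − 20·log₁₀(19.1/2.5) = 82.6 − 17.66 = 64.94 dB.
ultrasonic cleaner: 71.6 − 20·log₁₀(19.5/2.5) = 71.6 − 17.84 = 53.76 dB.
Σ 10^(L/10) = 3.355e+06 → L_total = 10·log₁₀(3.355e+06) = 65.26 dB.

65.3 dB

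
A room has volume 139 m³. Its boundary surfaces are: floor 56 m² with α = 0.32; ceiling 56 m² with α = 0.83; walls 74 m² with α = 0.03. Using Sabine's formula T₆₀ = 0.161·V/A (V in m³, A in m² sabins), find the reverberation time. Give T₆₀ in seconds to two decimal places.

Total absorption A = 56·0.32 + 56·0.83 + 74·0.03 = 66.62 m² sabins.
T₆₀ = 0.161·V/A = 0.161·139/66.62 = 0.336 s.

0.34 s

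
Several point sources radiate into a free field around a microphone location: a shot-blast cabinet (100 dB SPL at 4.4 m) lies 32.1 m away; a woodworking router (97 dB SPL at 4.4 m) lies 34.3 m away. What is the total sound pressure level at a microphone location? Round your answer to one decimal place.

Apply inverse-square spreading to bring every level to the receiver, then sum 10^(L/10).
shot-blast cabinet: 100 − 20·log₁₀(32.1/4.4) = 100 − 17.26 = 82.74 dB SPL.
woodworking router: 97 − 20·log₁₀(34.3/4.4) = 97 − 17.84 = 79.16 dB SPL.
Σ 10^(L/10) = 2.704e+08 → L_total = 10·log₁₀(2.704e+08) = 84.32 dB SPL.

84.3 dB SPL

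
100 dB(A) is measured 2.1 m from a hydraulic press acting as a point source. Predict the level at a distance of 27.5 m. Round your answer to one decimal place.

Spherical spreading from a point source gives a 20·log₁₀(r₂/r₁) drop.
L₂ = 100 − 20·log₁₀(27.5/2.1) = 100 − 22.342 = 77.66 dB(A).

77.7 dB(A)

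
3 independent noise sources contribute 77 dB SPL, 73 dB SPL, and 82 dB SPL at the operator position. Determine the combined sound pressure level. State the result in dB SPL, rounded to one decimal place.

For uncorrelated sources the intensities add, so convert each level to linear form, sum, and take 10·log₁₀ of the total.
Σ 10^(L/10) = 10^(77/10) + 10^(73/10) + 10^(82/10) = 2.286e+08.
L_total = 10·log₁₀(2.286e+08) = 83.59 dB SPL.

83.6 dB SPL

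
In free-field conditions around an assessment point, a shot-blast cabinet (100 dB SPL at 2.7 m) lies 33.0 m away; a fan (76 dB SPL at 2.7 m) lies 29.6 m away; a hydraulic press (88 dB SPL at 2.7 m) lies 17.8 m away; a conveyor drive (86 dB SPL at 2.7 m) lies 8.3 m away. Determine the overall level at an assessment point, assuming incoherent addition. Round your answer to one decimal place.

80.9 dB SPL

First find each source's level at the receiver (point-source: −20·log₁₀(r/r_ref)), then combine on an intensity basis.
shot-blast cabinet: 100 − 20·log₁₀(33.0/2.7) = 100 − 21.74 = 78.26 dB SPL.
fan: 76 − 20·log₁₀(29.6/2.7) = 76 − 20.80 = 55.20 dB SPL.
hydraulic press: 88 − 20·log₁₀(17.8/2.7) = 88 − 16.38 = 71.62 dB SPL.
conveyor drive: 86 − 20·log₁₀(8.3/2.7) = 86 − 9.75 = 76.25 dB SPL.
Σ 10^(L/10) = 1.239e+08 → L_total = 10·log₁₀(1.239e+08) = 80.93 dB SPL.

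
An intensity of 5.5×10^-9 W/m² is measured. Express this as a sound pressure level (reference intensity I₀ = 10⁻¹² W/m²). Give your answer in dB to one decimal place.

37.4 dB

Dividing by I₀ shifts the exponent by 12: I/I₀ = 5.5×10^3.
L = 10·(0.7404 + 3) = 37.40 dB.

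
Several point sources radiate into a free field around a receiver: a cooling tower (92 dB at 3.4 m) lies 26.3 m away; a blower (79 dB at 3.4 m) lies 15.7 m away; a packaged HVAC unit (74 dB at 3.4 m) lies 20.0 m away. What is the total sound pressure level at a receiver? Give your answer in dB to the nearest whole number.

75 dB

First find each source's level at the receiver (point-source: −20·log₁₀(r/r_ref)), then combine on an intensity basis.
cooling tower: 92 − 20·log₁₀(26.3/3.4) = 92 − 17.77 = 74.23 dB.
blower: 79 − 20·log₁₀(15.7/3.4) = 79 − 13.29 = 65.71 dB.
packaged HVAC unit: 74 − 20·log₁₀(20.0/3.4) = 74 − 15.39 = 58.61 dB.
Σ 10^(L/10) = 3.094e+07 → L_total = 10·log₁₀(3.094e+07) = 74.91 dB.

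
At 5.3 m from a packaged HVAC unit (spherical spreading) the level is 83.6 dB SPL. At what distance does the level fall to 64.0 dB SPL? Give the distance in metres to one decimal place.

For a point source L₁ − L₂ = 20·log₁₀(r₂/r₁), so r₂ = r₁·10^((L₁−L₂)/20).
r₂ = 5.3·10^((83.6−64.0)/20) = 5.3·10^(19.6/20) = 50.61 m.

50.6 m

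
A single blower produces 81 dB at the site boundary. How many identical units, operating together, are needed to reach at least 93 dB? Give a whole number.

16

The shortfall is 93 − 81 = 12.0 dB, and N units add 10·log₁₀ N, so need 10·log₁₀ N ≥ 12.0.
N ≥ 10^(12.0/10) = 15.849, so N = 16.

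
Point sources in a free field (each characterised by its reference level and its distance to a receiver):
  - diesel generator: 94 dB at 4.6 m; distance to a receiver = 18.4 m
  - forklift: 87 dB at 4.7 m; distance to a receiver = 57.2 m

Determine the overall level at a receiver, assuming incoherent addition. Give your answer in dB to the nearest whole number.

82 dB

Apply inverse-square spreading to bring every level to the receiver, then sum 10^(L/10).
diesel generator: 94 − 20·log₁₀(18.4/4.6) = 94 − 12.04 = 81.96 dB.
forklift: 87 − 20·log₁₀(57.2/4.7) = 87 − 21.71 = 65.29 dB.
Σ 10^(L/10) = 1.604e+08 → L_total = 10·log₁₀(1.604e+08) = 82.05 dB.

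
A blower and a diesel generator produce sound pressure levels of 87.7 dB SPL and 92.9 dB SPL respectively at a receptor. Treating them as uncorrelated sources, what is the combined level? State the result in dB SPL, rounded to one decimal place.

94.0 dB SPL

For uncorrelated sources the intensities add, so convert each level to linear form, sum, and take 10·log₁₀ of the total.
Σ 10^(L/10) = 10^(87.7/10) + 10^(92.9/10) = 2.539e+09.
L_total = 10·log₁₀(2.539e+09) = 94.05 dB SPL.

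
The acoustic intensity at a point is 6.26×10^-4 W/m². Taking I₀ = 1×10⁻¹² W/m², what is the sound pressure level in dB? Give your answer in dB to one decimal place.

Dividing by I₀ shifts the exponent by 12: I/I₀ = 6.26×10^8.
L = 10·(0.7966 + 8) = 87.97 dB.

88.0 dB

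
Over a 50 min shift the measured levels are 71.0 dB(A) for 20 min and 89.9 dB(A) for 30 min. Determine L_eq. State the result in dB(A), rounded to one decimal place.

The energy average is taken in the linear domain: L_eq = 10·log₁₀[(Σ tᵢ·10^(Lᵢ/10))/T], T = 50 min.
Σ tᵢ·10^(Lᵢ/10) = 20·10^(71.0/10) + 30·10^(89.9/10) = 2.957e+10.
L_eq = 10·log₁₀(2.957e+10/50) = 87.72 dB(A).

87.7 dB(A)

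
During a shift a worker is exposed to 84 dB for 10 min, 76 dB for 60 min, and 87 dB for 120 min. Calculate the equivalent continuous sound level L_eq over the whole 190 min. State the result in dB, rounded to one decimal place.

85.3 dB

The energy average is taken in the linear domain: L_eq = 10·log₁₀[(Σ tᵢ·10^(Lᵢ/10))/T], T = 190 min.
Σ tᵢ·10^(Lᵢ/10) = 10·10^(84/10) + 60·10^(76/10) + 120·10^(87/10) = 6.504e+10.
L_eq = 10·log₁₀(6.504e+10/190) = 85.34 dB.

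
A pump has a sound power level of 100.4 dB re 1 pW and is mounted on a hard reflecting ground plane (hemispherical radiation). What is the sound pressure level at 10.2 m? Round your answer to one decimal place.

72.2 dB

L_p = L_w − 10·log₁₀(2π·r²) with r = 10.2 m.
2π·r² = 653.7 m², 10·log₁₀ of that is 28.154 dB.
L_p = 100.4 − 28.154 = 72.25 dB.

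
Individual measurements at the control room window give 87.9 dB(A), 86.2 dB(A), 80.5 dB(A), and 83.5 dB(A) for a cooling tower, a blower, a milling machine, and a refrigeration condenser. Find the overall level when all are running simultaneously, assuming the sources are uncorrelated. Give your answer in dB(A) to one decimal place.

For uncorrelated sources the intensities add, so convert each level to linear form, sum, and take 10·log₁₀ of the total.
Σ 10^(L/10) = 10^(87.9/10) + 10^(86.2/10) + 10^(80.5/10) + 10^(83.5/10) = 1.370e+09.
L_total = 10·log₁₀(1.370e+09) = 91.37 dB(A).

91.4 dB(A)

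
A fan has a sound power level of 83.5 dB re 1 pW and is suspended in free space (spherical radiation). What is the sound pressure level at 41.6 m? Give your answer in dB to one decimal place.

40.1 dB

The power spreads over a sphere of area 4π·r², so L_p = L_w − 10·log₁₀(4π·r²).
4π·r² = 2.175e+04 m², 10·log₁₀ of that is 43.374 dB.
L_p = 83.5 − 43.374 = 40.13 dB.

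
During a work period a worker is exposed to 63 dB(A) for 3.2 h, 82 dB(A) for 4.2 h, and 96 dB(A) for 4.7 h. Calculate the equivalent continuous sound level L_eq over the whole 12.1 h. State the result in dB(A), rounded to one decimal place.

The energy average is taken in the linear domain: L_eq = 10·log₁₀[(Σ tᵢ·10^(Lᵢ/10))/T], T = 12.1 h.
Σ tᵢ·10^(Lᵢ/10) = 3.2·10^(63/10) + 4.2·10^(82/10) + 4.7·10^(96/10) = 1.938e+10.
L_eq = 10·log₁₀(1.938e+10/12.1) = 92.05 dB(A).

92.0 dB(A)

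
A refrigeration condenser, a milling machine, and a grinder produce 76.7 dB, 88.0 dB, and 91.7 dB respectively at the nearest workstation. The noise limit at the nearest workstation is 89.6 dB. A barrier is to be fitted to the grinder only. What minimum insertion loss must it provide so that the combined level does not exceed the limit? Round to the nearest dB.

8 dB

Everything except the grinder sums to 10^(76.7/10) + 10^(88.0/10) = 6.777e+08 in linear terms, 88.31 dB.
The limit corresponds to 10^(89.6/10) = 9.120e+08; subtracting the fixed part leaves 2.343e+08 for the grinder, i.e. 83.70 dB.
So the grinder must be reduced from 91.7 to 83.70 dB: IL = 8.00 dB.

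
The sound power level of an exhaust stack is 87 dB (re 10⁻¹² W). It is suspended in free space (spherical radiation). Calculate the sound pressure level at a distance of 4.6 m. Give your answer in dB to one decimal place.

62.8 dB

L_p = L_w − 10·log₁₀(4π·r²) with r = 4.6 m.
4π·r² = 265.9 m², 10·log₁₀ of that is 24.247 dB.
L_p = 87 − 24.247 = 62.75 dB.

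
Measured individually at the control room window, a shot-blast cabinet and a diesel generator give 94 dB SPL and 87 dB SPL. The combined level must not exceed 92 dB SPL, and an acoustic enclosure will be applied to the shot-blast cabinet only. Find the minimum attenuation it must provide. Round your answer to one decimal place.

Everything except the shot-blast cabinet sums to 10^(87/10) = 5.012e+08 in linear terms, 87.00 dB SPL.
The limit corresponds to 10^(92/10) = 1.585e+09; subtracting the fixed part leaves 1.084e+09 for the shot-blast cabinet, i.e. 90.35 dB SPL.
So the shot-blast cabinet must be reduced from 94 to 90.35 dB SPL: IL = 3.65 dB.

3.7 dB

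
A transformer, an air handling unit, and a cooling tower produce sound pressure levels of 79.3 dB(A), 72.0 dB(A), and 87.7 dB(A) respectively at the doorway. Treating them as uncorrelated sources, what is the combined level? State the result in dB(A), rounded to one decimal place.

88.4 dB(A)

For uncorrelated sources the intensities add, so convert each level to linear form, sum, and take 10·log₁₀ of the total.
Σ 10^(L/10) = 10^(79.3/10) + 10^(72.0/10) + 10^(87.7/10) = 6.898e+08.
L_total = 10·log₁₀(6.898e+08) = 88.39 dB(A).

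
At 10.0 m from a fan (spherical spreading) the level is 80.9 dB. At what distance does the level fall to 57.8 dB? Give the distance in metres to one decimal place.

142.9 m

The 23.1 dB drop corresponds to a distance ratio of 10^(23.1/20) for a point source.
r₂ = 10.0·10^((80.9−57.8)/20) = 10.0·10^(23.1/20) = 142.89 m.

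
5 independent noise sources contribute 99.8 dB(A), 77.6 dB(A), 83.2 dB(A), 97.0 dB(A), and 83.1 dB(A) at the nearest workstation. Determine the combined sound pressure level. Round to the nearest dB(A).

102 dB(A)

For uncorrelated sources the intensities add, so convert each level to linear form, sum, and take 10·log₁₀ of the total.
Σ 10^(L/10) = 10^(99.8/10) + 10^(77.6/10) + 10^(83.2/10) + 10^(97.0/10) + 10^(83.1/10) = 1.503e+10.
L_total = 10·log₁₀(1.503e+10) = 101.77 dB(A).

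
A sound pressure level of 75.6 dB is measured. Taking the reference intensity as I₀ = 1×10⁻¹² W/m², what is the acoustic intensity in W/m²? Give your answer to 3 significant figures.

3.63e-05 W/m²

I/I₀ = 10^(75.6/10) = 3.631e+07, so I = 3.631e+07 × 10⁻¹² W/m².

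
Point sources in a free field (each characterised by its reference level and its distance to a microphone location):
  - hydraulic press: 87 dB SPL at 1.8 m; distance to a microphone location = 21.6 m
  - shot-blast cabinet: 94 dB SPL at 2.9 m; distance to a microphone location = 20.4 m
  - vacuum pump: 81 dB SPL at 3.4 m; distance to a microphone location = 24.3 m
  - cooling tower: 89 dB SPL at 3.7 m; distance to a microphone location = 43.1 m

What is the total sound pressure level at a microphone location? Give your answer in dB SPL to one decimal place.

78.0 dB SPL

First find each source's level at the receiver (point-source: −20·log₁₀(r/r_ref)), then combine on an intensity basis.
hydraulic press: 87 − 20·log₁₀(21.6/1.8) = 87 − 21.58 = 65.42 dB SPL.
shot-blast cabinet: 94 − 20·log₁₀(20.4/2.9) = 94 − 16.94 = 77.06 dB SPL.
vacuum pump: 81 − 20·log₁₀(24.3/3.4) = 81 − 17.08 = 63.92 dB SPL.
cooling tower: 89 − 20·log₁₀(43.1/3.7) = 89 − 21.33 = 67.67 dB SPL.
Σ 10^(L/10) = 6.256e+07 → L_total = 10·log₁₀(6.256e+07) = 77.96 dB SPL.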